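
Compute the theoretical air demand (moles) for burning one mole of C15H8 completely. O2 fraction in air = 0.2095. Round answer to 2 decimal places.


Balanced combustion: C15H8 + 17 O2 -> 15 CO2 + 4 H2O
O2 needed = C + H/4 = 15 + 8/4 = 17.00 moles
Air moles = O2 / 0.2095 = 17.00 / 0.2095 = 81.15 moles air


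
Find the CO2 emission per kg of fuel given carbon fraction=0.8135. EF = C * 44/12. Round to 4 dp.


EF = C_frac * (M_CO2 / M_C)
EF = 0.8135 * (44/12)
EF = 0.8135 * 3.666667 = 2.9828 kg_CO2/kg_fuel


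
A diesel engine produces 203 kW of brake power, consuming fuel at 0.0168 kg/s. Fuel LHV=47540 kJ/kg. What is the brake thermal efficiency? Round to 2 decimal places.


eta_BTE = (BP / (mf * LHV)) * 100
Denominator = 0.0168 * 47540 = 798.6720 kW
eta_BTE = (203 / 798.6720) * 100 = 25.42%


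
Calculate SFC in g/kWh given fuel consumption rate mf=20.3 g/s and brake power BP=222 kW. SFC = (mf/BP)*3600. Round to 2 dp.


SFC = (mf / BP) * 3600
Rate = 20.3 / 222 = 0.091441 g/(s*kW)
SFC = 0.091441 * 3600 = 329.19 g/kWh


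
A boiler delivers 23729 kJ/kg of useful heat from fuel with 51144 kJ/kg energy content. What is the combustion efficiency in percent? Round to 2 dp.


Efficiency = (Q_useful / Q_fuel) * 100
Efficiency = (23729 / 51144) * 100
Efficiency = 0.4640 * 100 = 46.40%


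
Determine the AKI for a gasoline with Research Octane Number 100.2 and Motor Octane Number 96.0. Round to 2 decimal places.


AKI = (RON + MON) / 2
AKI = (100.2 + 96.0) / 2
AKI = 196.2 / 2 = 98.10


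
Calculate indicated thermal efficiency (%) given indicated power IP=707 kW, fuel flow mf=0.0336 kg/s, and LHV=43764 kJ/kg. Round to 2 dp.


eta_ith = (IP / (mf * LHV)) * 100
Denominator = 0.0336 * 43764 = 1470.4704 kW
eta_ith = (707 / 1470.4704) * 100 = 48.08%


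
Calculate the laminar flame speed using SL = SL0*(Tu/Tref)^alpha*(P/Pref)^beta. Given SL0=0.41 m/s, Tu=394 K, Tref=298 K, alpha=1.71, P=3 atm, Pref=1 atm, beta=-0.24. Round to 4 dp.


SL = SL0 * (Tu/Tref)^alpha * (P/Pref)^beta
T ratio = 394/298 = 1.32214765
(T ratio)^alpha = 1.32214765^1.71 = 1.612088
(P/Pref)^beta = 3^(-0.24) = 0.768229
SL = 0.41 * 1.612088 * 0.768229 = 0.5078 m/s


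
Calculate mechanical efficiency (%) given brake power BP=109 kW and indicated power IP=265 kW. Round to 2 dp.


eta_mech = (BP / IP) * 100
Ratio = 109 / 265 = 0.4113
eta_mech = 0.4113 * 100 = 41.13%


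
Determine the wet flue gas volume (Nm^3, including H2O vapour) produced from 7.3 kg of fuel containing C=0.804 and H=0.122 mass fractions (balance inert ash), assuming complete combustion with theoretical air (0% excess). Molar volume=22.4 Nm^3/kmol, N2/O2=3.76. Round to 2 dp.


Per kg fuel: CO2 = (C/12 kmol)*22.4 = (0.804/12)*22.4 = 1.50080 Nm^3
Per kg fuel: H2O = (H/2 kmol)*22.4 = (0.122/2)*22.4 = 1.36640 Nm^3
O2 needed per kg fuel = C/12 + H/4 = 0.804/12 + 0.122/4 = 0.09750000 kmol
Per kg fuel: N2 = O2*3.76*22.4 = 0.09750000*3.76*22.4 = 8.21184 Nm^3
Total per kg = 1.50080 + 1.36640 + 8.21184 = 11.07904 Nm^3
Total = 11.07904 * 7.3 = 80.88 Nm^3


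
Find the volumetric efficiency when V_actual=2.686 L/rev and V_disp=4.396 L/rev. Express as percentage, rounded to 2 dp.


eta_v = (V_actual / V_disp) * 100
Ratio = 2.686 / 4.396 = 0.6110
eta_v = 0.6110 * 100 = 61.10%


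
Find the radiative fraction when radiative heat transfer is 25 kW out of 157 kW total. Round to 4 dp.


f_rad = Q_rad / Q_total
f_rad = 25 / 157 = 0.1592


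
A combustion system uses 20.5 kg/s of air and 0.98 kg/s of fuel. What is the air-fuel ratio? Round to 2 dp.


AFR = m_air / m_fuel
AFR = 20.5 / 0.98 = 20.92


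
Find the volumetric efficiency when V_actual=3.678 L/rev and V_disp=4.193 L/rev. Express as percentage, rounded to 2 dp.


eta_v = (V_actual / V_disp) * 100
Ratio = 3.678 / 4.193 = 0.8772
eta_v = 0.8772 * 100 = 87.72%


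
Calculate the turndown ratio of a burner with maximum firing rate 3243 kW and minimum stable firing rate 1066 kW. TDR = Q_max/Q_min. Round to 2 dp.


TDR = Q_max / Q_min
TDR = 3243 / 1066 = 3.04


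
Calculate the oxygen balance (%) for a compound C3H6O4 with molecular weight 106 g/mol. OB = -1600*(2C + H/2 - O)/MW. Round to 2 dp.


OB = -1600 * (2C + H/2 - O) / MW
Inner = 2*3 + 6/2 - 4 = 5.00
OB = -1600 * 5.00 / 106 = -75.47%


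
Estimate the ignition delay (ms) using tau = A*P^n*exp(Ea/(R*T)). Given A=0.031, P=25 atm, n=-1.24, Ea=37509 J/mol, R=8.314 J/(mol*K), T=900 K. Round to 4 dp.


tau = A * P^n * exp(Ea/(R*T))
P^n = 25^(-1.24) = 0.01847372
Ea/(R*T) = 37509/(8.314*900) = 5.012830
exp(Ea/(R*T)) = 150.329532
tau = 0.031 * 0.01847372 * 150.329532 = 0.0861 ms


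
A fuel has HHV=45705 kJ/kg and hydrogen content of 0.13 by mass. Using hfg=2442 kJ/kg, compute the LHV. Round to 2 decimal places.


LHV = HHV - hfg * 9 * H
Water correction = 2442 * 9 * 0.13 = 2857.140 kJ/kg
LHV = 45705 - 2857.140 = 42847.86 kJ/kg


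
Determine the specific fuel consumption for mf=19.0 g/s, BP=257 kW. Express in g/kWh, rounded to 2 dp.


SFC = (mf / BP) * 3600
Rate = 19.0 / 257 = 0.073930 g/(s*kW)
SFC = 0.073930 * 3600 = 266.15 g/kWh


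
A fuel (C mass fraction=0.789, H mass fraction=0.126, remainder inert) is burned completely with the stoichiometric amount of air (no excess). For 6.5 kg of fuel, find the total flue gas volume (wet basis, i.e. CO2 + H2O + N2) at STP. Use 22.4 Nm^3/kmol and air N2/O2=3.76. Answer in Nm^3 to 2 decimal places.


Per kg fuel: CO2 = (C/12 kmol)*22.4 = (0.789/12)*22.4 = 1.47280 Nm^3
Per kg fuel: H2O = (H/2 kmol)*22.4 = (0.126/2)*22.4 = 1.41120 Nm^3
O2 needed per kg fuel = C/12 + H/4 = 0.789/12 + 0.126/4 = 0.09725000 kmol
Per kg fuel: N2 = O2*3.76*22.4 = 0.09725000*3.76*22.4 = 8.19078 Nm^3
Total per kg = 1.47280 + 1.41120 + 8.19078 = 11.07478 Nm^3
Total = 11.07478 * 6.5 = 71.99 Nm^3


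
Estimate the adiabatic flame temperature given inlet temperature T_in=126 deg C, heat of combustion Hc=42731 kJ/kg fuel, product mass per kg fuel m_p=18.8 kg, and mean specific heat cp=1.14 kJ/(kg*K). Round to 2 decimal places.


T_ad = T_in + Hc / (m_p * cp)
Denominator = 18.8 * 1.14 = 21.4320
Temperature rise = 42731 / 21.4320 = 1993.79 K
T_ad = 126 + 1993.79 = 2119.79 deg C


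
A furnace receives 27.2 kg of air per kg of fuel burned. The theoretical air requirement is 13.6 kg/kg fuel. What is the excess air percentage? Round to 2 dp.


Excess air = actual - stoichiometric = 27.2 - 13.6 = 13.60 kg/kg fuel
Excess air % = (excess / stoich) * 100 = (13.60 / 13.6) * 100 = 100.00%


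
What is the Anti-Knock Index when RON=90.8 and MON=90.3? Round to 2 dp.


AKI = (RON + MON) / 2
AKI = (90.8 + 90.3) / 2
AKI = 181.1 / 2 = 90.55


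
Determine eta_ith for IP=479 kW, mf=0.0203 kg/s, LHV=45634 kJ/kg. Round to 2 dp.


eta_ith = (IP / (mf * LHV)) * 100
Denominator = 0.0203 * 45634 = 926.3702 kW
eta_ith = (479 / 926.3702) * 100 = 51.71%


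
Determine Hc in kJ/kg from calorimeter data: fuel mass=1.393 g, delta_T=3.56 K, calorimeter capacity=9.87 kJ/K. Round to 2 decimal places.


Hc = C_cal * delta_T / m_fuel
Q_released = 9.87 * 3.56 = 35.1372 kJ
m_fuel = 1.393 g = 1.393/1000 kg = 0.001393 kg
Hc = 35.1372 / 0.001393 = 25224.12 kJ/kg


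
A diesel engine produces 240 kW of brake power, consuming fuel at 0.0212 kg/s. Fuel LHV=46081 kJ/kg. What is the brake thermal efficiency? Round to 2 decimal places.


eta_BTE = (BP / (mf * LHV)) * 100
Denominator = 0.0212 * 46081 = 976.9172 kW
eta_BTE = (240 / 976.9172) * 100 = 24.57%


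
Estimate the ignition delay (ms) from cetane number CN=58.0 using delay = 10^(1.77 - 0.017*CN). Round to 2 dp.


delay = 10^(1.77 - 0.017*CN)
Exponent = 1.77 - 0.017*58.0 = 0.7840
delay = 10^0.7840 = 6.08 ms


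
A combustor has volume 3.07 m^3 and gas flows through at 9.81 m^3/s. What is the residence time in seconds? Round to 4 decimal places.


tau = V / Q_flow
tau = 3.07 / 9.81 = 0.3129 s


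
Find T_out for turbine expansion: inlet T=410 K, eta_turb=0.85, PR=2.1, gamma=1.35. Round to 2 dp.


T_out = T_in * (1 - eta * (1 - PR^(-(gamma-1)/gamma)))
Exponent = -(1.35-1)/1.35 = -0.25925926
PR^exp = 2.1^(-0.25925926) = 0.82501466
Factor = 1 - 0.85*(1 - 0.82501466) = 0.85126246
T_out = 410 * 0.85126246 = 349.02 K


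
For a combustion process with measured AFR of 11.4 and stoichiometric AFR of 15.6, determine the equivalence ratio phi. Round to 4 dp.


phi = AFR_stoich / AFR_actual
phi = 15.6 / 11.4 = 1.3684


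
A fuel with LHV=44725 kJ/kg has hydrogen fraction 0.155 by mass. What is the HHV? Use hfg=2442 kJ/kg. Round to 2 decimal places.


HHV = LHV + hfg * 9 * H
Water addition = 2442 * 9 * 0.155 = 3406.590 kJ/kg
HHV = 44725 + 3406.590 = 48131.59 kJ/kg


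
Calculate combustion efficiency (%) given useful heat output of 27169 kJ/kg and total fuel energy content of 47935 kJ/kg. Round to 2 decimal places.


Efficiency = (Q_useful / Q_fuel) * 100
Efficiency = (27169 / 47935) * 100
Efficiency = 0.5668 * 100 = 56.68%


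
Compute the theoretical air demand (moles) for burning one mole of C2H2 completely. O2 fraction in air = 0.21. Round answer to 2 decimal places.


Balanced combustion: C2H2 + 2.5 O2 -> 2 CO2 + 1 H2O
O2 needed = C + H/4 = 2 + 2/4 = 2.50 moles
Air moles = O2 / 0.21 = 2.50 / 0.21 = 11.90 moles air


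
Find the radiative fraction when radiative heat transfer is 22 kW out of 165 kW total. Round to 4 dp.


f_rad = Q_rad / Q_total
f_rad = 22 / 165 = 0.1333


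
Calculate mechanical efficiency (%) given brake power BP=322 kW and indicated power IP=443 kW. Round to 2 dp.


eta_mech = (BP / IP) * 100
Ratio = 322 / 443 = 0.7269
eta_mech = 0.7269 * 100 = 72.69%


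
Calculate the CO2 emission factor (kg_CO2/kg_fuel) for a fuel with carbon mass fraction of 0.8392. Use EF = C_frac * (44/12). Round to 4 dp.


EF = C_frac * (M_CO2 / M_C)
EF = 0.8392 * (44/12)
EF = 0.8392 * 3.666667 = 3.0771 kg_CO2/kg_fuel


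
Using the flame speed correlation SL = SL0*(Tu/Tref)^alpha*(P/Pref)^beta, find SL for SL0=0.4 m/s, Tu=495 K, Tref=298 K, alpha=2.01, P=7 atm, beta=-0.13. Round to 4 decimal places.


SL = SL0 * (Tu/Tref)^alpha * (P/Pref)^beta
T ratio = 495/298 = 1.66107383
(T ratio)^alpha = 1.66107383^2.01 = 2.773204
(P/Pref)^beta = 7^(-0.13) = 0.776492
SL = 0.4 * 2.773204 * 0.776492 = 0.8613 m/s


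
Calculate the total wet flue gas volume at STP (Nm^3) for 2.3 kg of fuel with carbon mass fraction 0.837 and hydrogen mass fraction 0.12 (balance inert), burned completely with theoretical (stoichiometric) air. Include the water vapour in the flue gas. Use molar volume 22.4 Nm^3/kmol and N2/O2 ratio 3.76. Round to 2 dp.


Per kg fuel: CO2 = (C/12 kmol)*22.4 = (0.837/12)*22.4 = 1.56240 Nm^3
Per kg fuel: H2O = (H/2 kmol)*22.4 = (0.12/2)*22.4 = 1.34400 Nm^3
O2 needed per kg fuel = C/12 + H/4 = 0.837/12 + 0.12/4 = 0.09975000 kmol
Per kg fuel: N2 = O2*3.76*22.4 = 0.09975000*3.76*22.4 = 8.40134 Nm^3
Total per kg = 1.56240 + 1.34400 + 8.40134 = 11.30774 Nm^3
Total = 11.30774 * 2.3 = 26.01 Nm^3


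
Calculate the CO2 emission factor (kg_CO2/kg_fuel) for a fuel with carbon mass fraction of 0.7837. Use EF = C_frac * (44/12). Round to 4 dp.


EF = C_frac * (M_CO2 / M_C)
EF = 0.7837 * (44/12)
EF = 0.7837 * 3.666667 = 2.8736 kg_CO2/kg_fuel


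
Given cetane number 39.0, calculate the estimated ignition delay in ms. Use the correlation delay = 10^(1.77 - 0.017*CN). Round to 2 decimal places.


delay = 10^(1.77 - 0.017*CN)
Exponent = 1.77 - 0.017*39.0 = 1.1070
delay = 10^1.1070 = 12.79 ms


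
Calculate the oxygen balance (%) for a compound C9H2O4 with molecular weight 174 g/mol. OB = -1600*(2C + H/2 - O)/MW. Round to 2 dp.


OB = -1600 * (2C + H/2 - O) / MW
Inner = 2*9 + 2/2 - 4 = 15.00
OB = -1600 * 15.00 / 174 = -137.93%


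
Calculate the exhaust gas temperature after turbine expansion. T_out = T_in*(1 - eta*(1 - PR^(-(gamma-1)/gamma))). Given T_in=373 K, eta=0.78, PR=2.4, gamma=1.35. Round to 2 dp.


T_out = T_in * (1 - eta * (1 - PR^(-(gamma-1)/gamma)))
Exponent = -(1.35-1)/1.35 = -0.25925926
PR^exp = 2.4^(-0.25925926) = 0.79694200
Factor = 1 - 0.78*(1 - 0.79694200) = 0.84161476
T_out = 373 * 0.84161476 = 313.92 K


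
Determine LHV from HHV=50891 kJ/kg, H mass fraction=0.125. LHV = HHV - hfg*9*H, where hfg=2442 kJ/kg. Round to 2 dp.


LHV = HHV - hfg * 9 * H
Water correction = 2442 * 9 * 0.125 = 2747.250 kJ/kg
LHV = 50891 - 2747.250 = 48143.75 kJ/kg


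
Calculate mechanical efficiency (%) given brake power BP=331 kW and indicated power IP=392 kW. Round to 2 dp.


eta_mech = (BP / IP) * 100
Ratio = 331 / 392 = 0.8444
eta_mech = 0.8444 * 100 = 84.44%


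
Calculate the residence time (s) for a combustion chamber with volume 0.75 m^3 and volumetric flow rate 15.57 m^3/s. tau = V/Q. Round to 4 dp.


tau = V / Q_flow
tau = 0.75 / 15.57 = 0.0482 s


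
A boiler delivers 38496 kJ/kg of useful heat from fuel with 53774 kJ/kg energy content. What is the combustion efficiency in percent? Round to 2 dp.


Efficiency = (Q_useful / Q_fuel) * 100
Efficiency = (38496 / 53774) * 100
Efficiency = 0.7159 * 100 = 71.59%


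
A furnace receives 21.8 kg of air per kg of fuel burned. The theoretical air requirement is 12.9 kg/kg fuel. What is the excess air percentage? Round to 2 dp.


Excess air = actual - stoichiometric = 21.8 - 12.9 = 8.90 kg/kg fuel
Excess air % = (excess / stoich) * 100 = (8.90 / 12.9) * 100 = 68.99%


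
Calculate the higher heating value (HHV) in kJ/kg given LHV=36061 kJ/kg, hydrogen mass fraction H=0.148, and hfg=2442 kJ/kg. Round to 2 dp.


HHV = LHV + hfg * 9 * H
Water addition = 2442 * 9 * 0.148 = 3252.744 kJ/kg
HHV = 36061 + 3252.744 = 39313.74 kJ/kg


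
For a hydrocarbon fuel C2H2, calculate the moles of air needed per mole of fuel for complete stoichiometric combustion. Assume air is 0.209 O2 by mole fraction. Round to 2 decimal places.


Balanced combustion: C2H2 + 2.5 O2 -> 2 CO2 + 1 H2O
O2 needed = C + H/4 = 2 + 2/4 = 2.50 moles
Air moles = O2 / 0.209 = 2.50 / 0.209 = 11.96 moles air


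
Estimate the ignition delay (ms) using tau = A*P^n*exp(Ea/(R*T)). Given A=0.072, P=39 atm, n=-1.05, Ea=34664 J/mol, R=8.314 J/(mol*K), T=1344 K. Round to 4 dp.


tau = A * P^n * exp(Ea/(R*T))
P^n = 39^(-1.05) = 0.02134923
Ea/(R*T) = 34664/(8.314*1344) = 3.102197
exp(Ea/(R*T)) = 22.246776
tau = 0.072 * 0.02134923 * 22.246776 = 0.0342 ms


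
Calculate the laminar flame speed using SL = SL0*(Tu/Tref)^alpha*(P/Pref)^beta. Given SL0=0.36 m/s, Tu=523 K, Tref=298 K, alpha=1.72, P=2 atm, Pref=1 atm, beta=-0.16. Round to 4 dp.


SL = SL0 * (Tu/Tref)^alpha * (P/Pref)^beta
T ratio = 523/298 = 1.75503356
(T ratio)^alpha = 1.75503356^1.72 = 2.631303
(P/Pref)^beta = 2^(-0.16) = 0.895025
SL = 0.36 * 2.631303 * 0.895025 = 0.8478 m/s


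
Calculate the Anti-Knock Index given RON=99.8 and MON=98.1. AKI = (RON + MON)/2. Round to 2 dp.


AKI = (RON + MON) / 2
AKI = (99.8 + 98.1) / 2
AKI = 197.9 / 2 = 98.95


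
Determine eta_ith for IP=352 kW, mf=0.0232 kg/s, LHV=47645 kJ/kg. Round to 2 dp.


eta_ith = (IP / (mf * LHV)) * 100
Denominator = 0.0232 * 47645 = 1105.3640 kW
eta_ith = (352 / 1105.3640) * 100 = 31.84%


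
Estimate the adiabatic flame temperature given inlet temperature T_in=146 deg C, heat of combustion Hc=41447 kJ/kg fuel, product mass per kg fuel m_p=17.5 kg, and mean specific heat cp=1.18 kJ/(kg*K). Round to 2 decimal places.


T_ad = T_in + Hc / (m_p * cp)
Denominator = 17.5 * 1.18 = 20.6500
Temperature rise = 41447 / 20.6500 = 2007.12 K
T_ad = 146 + 2007.12 = 2153.12 deg C


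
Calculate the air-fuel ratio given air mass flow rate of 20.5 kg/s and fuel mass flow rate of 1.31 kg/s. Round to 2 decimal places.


AFR = m_air / m_fuel
AFR = 20.5 / 1.31 = 15.65


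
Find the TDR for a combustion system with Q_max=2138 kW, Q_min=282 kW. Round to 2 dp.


TDR = Q_max / Q_min
TDR = 2138 / 282 = 7.58


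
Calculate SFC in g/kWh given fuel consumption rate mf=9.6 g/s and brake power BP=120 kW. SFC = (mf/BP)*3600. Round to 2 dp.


SFC = (mf / BP) * 3600
Rate = 9.6 / 120 = 0.080000 g/(s*kW)
SFC = 0.080000 * 3600 = 288.00 g/kWh


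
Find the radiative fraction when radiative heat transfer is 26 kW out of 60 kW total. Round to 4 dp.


f_rad = Q_rad / Q_total
f_rad = 26 / 60 = 0.4333


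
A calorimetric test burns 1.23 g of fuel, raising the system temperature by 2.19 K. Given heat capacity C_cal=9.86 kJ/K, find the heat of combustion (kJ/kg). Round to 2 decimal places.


Hc = C_cal * delta_T / m_fuel
Q_released = 9.86 * 2.19 = 21.5934 kJ
m_fuel = 1.23 g = 1.23/1000 kg = 0.001230 kg
Hc = 21.5934 / 0.001230 = 17555.61 kJ/kg


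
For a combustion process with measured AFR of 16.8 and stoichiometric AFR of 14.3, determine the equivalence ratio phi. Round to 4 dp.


phi = AFR_stoich / AFR_actual
phi = 14.3 / 16.8 = 0.8512


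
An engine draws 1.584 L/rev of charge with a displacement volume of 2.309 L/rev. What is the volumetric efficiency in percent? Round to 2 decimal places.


eta_v = (V_actual / V_disp) * 100
Ratio = 1.584 / 2.309 = 0.6860
eta_v = 0.6860 * 100 = 68.60%


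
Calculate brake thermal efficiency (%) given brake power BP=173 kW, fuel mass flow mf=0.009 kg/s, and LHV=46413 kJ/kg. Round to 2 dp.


eta_BTE = (BP / (mf * LHV)) * 100
Denominator = 0.009 * 46413 = 417.7170 kW
eta_BTE = (173 / 417.7170) * 100 = 41.42%


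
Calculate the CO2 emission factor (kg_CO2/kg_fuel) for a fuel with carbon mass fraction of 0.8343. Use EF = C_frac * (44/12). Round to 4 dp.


EF = C_frac * (M_CO2 / M_C)
EF = 0.8343 * (44/12)
EF = 0.8343 * 3.666667 = 3.0591 kg_CO2/kg_fuel


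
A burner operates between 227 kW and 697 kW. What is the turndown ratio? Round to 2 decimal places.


TDR = Q_max / Q_min
TDR = 697 / 227 = 3.07


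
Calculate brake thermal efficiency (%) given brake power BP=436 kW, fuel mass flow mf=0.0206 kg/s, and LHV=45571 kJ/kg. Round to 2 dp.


eta_BTE = (BP / (mf * LHV)) * 100
Denominator = 0.0206 * 45571 = 938.7626 kW
eta_BTE = (436 / 938.7626) * 100 = 46.44%


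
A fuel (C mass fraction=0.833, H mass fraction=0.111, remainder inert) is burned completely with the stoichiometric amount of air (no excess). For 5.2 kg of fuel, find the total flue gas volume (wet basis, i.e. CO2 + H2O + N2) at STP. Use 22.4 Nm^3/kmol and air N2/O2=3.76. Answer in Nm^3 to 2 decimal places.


Per kg fuel: CO2 = (C/12 kmol)*22.4 = (0.833/12)*22.4 = 1.55493 Nm^3
Per kg fuel: H2O = (H/2 kmol)*22.4 = (0.111/2)*22.4 = 1.24320 Nm^3
O2 needed per kg fuel = C/12 + H/4 = 0.833/12 + 0.111/4 = 0.09716667 kmol
Per kg fuel: N2 = O2*3.76*22.4 = 0.09716667*3.76*22.4 = 8.18377 Nm^3
Total per kg = 1.55493 + 1.24320 + 8.18377 = 10.98190 Nm^3
Total = 10.98190 * 5.2 = 57.11 Nm^3


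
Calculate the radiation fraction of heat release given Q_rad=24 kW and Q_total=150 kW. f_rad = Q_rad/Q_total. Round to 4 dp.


f_rad = Q_rad / Q_total
f_rad = 24 / 150 = 0.1600


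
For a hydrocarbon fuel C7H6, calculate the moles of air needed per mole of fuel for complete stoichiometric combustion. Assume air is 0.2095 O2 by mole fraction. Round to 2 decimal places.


Balanced combustion: C7H6 + 8.5 O2 -> 7 CO2 + 3 H2O
O2 needed = C + H/4 = 7 + 6/4 = 8.50 moles
Air moles = O2 / 0.2095 = 8.50 / 0.2095 = 40.57 moles air


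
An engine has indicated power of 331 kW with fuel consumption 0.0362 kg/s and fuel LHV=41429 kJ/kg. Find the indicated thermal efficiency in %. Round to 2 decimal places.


eta_ith = (IP / (mf * LHV)) * 100
Denominator = 0.0362 * 41429 = 1499.7298 kW
eta_ith = (331 / 1499.7298) * 100 = 22.07%


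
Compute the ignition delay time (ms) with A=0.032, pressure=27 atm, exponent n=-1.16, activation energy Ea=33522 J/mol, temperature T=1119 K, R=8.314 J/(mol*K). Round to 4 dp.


tau = A * P^n * exp(Ea/(R*T))
P^n = 27^(-1.16) = 0.02185838
Ea/(R*T) = 33522/(8.314*1119) = 3.603212
exp(Ea/(R*T)) = 36.715977
tau = 0.032 * 0.02185838 * 36.715977 = 0.0257 ms


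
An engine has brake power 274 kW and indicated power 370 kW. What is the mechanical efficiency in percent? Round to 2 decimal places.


eta_mech = (BP / IP) * 100
Ratio = 274 / 370 = 0.7405
eta_mech = 0.7405 * 100 = 74.05%


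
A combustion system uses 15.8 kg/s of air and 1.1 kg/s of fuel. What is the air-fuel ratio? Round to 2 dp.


AFR = m_air / m_fuel
AFR = 15.8 / 1.1 = 14.36


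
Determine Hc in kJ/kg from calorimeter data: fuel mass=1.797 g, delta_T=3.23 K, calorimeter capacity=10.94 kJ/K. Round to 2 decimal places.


Hc = C_cal * delta_T / m_fuel
Q_released = 10.94 * 3.23 = 35.3362 kJ
m_fuel = 1.797 g = 1.797/1000 kg = 0.001797 kg
Hc = 35.3362 / 0.001797 = 19664.00 kJ/kg


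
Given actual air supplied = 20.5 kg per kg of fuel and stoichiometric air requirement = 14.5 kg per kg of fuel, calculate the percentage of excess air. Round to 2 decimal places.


Excess air = actual - stoichiometric = 20.5 - 14.5 = 6.00 kg/kg fuel
Excess air % = (excess / stoich) * 100 = (6.00 / 14.5) * 100 = 41.38%


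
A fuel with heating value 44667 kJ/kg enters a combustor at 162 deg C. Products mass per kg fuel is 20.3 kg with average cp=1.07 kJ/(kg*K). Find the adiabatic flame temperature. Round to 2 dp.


T_ad = T_in + Hc / (m_p * cp)
Denominator = 20.3 * 1.07 = 21.7210
Temperature rise = 44667 / 21.7210 = 2056.40 K
T_ad = 162 + 2056.40 = 2218.40 deg C


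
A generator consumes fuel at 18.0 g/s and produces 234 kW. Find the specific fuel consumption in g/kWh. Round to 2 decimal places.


SFC = (mf / BP) * 3600
Rate = 18.0 / 234 = 0.076923 g/(s*kW)
SFC = 0.076923 * 3600 = 276.92 g/kWh


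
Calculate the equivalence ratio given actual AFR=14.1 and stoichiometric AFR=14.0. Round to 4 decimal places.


phi = AFR_stoich / AFR_actual
phi = 14.0 / 14.1 = 0.9929


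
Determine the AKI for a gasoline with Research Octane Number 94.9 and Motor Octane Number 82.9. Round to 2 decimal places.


AKI = (RON + MON) / 2
AKI = (94.9 + 82.9) / 2
AKI = 177.8 / 2 = 88.90


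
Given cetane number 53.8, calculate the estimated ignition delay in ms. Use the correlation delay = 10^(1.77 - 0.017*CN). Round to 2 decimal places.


delay = 10^(1.77 - 0.017*CN)
Exponent = 1.77 - 0.017*53.8 = 0.8554
delay = 10^0.8554 = 7.17 ms


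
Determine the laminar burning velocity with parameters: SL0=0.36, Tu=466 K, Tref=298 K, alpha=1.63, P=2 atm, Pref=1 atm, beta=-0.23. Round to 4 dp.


SL = SL0 * (Tu/Tref)^alpha * (P/Pref)^beta
T ratio = 466/298 = 1.56375839
(T ratio)^alpha = 1.56375839^1.63 = 2.072510
(P/Pref)^beta = 2^(-0.23) = 0.852635
SL = 0.36 * 2.072510 * 0.852635 = 0.6362 m/s


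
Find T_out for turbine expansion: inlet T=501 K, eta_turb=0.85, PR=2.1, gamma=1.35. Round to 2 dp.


T_out = T_in * (1 - eta * (1 - PR^(-(gamma-1)/gamma)))
Exponent = -(1.35-1)/1.35 = -0.25925926
PR^exp = 2.1^(-0.25925926) = 0.82501466
Factor = 1 - 0.85*(1 - 0.82501466) = 0.85126246
T_out = 501 * 0.85126246 = 426.48 K


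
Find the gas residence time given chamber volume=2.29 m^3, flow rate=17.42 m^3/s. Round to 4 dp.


tau = V / Q_flow
tau = 2.29 / 17.42 = 0.1315 s


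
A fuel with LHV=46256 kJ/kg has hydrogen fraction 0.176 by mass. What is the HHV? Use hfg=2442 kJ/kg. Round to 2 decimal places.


HHV = LHV + hfg * 9 * H
Water addition = 2442 * 9 * 0.176 = 3868.128 kJ/kg
HHV = 46256 + 3868.128 = 50124.13 kJ/kg


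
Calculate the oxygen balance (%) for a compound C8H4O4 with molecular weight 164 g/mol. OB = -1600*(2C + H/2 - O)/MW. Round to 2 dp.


OB = -1600 * (2C + H/2 - O) / MW
Inner = 2*8 + 4/2 - 4 = 14.00
OB = -1600 * 14.00 / 164 = -136.59%


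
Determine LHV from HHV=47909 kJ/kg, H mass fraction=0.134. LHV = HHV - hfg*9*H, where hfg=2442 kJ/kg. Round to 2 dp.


LHV = HHV - hfg * 9 * H
Water correction = 2442 * 9 * 0.134 = 2945.052 kJ/kg
LHV = 47909 - 2945.052 = 44963.95 kJ/kg


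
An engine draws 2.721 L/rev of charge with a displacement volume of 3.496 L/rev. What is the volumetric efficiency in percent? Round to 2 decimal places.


eta_v = (V_actual / V_disp) * 100
Ratio = 2.721 / 3.496 = 0.7783
eta_v = 0.7783 * 100 = 77.83%


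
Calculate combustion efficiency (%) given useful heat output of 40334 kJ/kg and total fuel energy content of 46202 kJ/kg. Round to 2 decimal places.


Efficiency = (Q_useful / Q_fuel) * 100
Efficiency = (40334 / 46202) * 100
Efficiency = 0.8730 * 100 = 87.30%


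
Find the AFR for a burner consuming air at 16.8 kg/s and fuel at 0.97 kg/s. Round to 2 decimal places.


AFR = m_air / m_fuel
AFR = 16.8 / 0.97 = 17.32


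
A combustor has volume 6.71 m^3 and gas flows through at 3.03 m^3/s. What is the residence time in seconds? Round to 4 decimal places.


tau = V / Q_flow
tau = 6.71 / 3.03 = 2.2145 s


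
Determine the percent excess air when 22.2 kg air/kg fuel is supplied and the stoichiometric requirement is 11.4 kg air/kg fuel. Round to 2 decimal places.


Excess air = actual - stoichiometric = 22.2 - 11.4 = 10.80 kg/kg fuel
Excess air % = (excess / stoich) * 100 = (10.80 / 11.4) * 100 = 94.74%


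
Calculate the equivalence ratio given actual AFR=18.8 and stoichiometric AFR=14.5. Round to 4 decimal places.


phi = AFR_stoich / AFR_actual
phi = 14.5 / 18.8 = 0.7713


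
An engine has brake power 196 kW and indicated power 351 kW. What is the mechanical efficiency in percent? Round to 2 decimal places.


eta_mech = (BP / IP) * 100
Ratio = 196 / 351 = 0.5584
eta_mech = 0.5584 * 100 = 55.84%


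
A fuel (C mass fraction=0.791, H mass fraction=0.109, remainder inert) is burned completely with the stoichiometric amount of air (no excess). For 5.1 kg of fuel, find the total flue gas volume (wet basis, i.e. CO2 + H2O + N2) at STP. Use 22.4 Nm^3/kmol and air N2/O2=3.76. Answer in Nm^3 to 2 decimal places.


Per kg fuel: CO2 = (C/12 kmol)*22.4 = (0.791/12)*22.4 = 1.47653 Nm^3
Per kg fuel: H2O = (H/2 kmol)*22.4 = (0.109/2)*22.4 = 1.22080 Nm^3
O2 needed per kg fuel = C/12 + H/4 = 0.791/12 + 0.109/4 = 0.09316667 kmol
Per kg fuel: N2 = O2*3.76*22.4 = 0.09316667*3.76*22.4 = 7.84687 Nm^3
Total per kg = 1.47653 + 1.22080 + 7.84687 = 10.54420 Nm^3
Total = 10.54420 * 5.1 = 53.78 Nm^3


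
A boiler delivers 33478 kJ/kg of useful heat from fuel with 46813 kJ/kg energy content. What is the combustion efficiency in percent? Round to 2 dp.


Efficiency = (Q_useful / Q_fuel) * 100
Efficiency = (33478 / 46813) * 100
Efficiency = 0.7151 * 100 = 71.51%


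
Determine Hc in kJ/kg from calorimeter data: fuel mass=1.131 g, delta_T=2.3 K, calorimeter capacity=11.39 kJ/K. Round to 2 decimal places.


Hc = C_cal * delta_T / m_fuel
Q_released = 11.39 * 2.3 = 26.1970 kJ
m_fuel = 1.131 g = 1.131/1000 kg = 0.001131 kg
Hc = 26.1970 / 0.001131 = 23162.69 kJ/kg


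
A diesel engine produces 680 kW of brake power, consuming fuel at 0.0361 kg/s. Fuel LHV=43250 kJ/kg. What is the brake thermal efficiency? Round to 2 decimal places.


eta_BTE = (BP / (mf * LHV)) * 100
Denominator = 0.0361 * 43250 = 1561.3250 kW
eta_BTE = (680 / 1561.3250) * 100 = 43.55%


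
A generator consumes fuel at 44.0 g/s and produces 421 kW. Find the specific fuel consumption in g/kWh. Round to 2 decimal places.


SFC = (mf / BP) * 3600
Rate = 44.0 / 421 = 0.104513 g/(s*kW)
SFC = 0.104513 * 3600 = 376.25 g/kWh


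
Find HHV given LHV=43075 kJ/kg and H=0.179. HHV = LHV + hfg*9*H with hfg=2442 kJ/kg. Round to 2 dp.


HHV = LHV + hfg * 9 * H
Water addition = 2442 * 9 * 0.179 = 3934.062 kJ/kg
HHV = 43075 + 3934.062 = 47009.06 kJ/kg


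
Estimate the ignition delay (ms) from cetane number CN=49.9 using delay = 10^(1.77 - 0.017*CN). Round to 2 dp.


delay = 10^(1.77 - 0.017*CN)
Exponent = 1.77 - 0.017*49.9 = 0.9217
delay = 10^0.9217 = 8.35 ms


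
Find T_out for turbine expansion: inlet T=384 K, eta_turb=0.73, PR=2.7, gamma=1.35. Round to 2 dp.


T_out = T_in * (1 - eta * (1 - PR^(-(gamma-1)/gamma)))
Exponent = -(1.35-1)/1.35 = -0.25925926
PR^exp = 2.7^(-0.25925926) = 0.77297411
Factor = 1 - 0.73*(1 - 0.77297411) = 0.83427110
T_out = 384 * 0.83427110 = 320.36 K


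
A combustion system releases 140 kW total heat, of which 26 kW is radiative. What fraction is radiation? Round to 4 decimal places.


f_rad = Q_rad / Q_total
f_rad = 26 / 140 = 0.1857


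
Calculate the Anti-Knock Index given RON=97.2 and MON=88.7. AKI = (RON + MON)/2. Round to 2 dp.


AKI = (RON + MON) / 2
AKI = (97.2 + 88.7) / 2
AKI = 185.9 / 2 = 92.95


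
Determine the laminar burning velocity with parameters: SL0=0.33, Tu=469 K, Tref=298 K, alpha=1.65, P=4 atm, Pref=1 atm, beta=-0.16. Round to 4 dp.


SL = SL0 * (Tu/Tref)^alpha * (P/Pref)^beta
T ratio = 469/298 = 1.57382550
(T ratio)^alpha = 1.57382550^1.65 = 2.113384
(P/Pref)^beta = 4^(-0.16) = 0.801070
SL = 0.33 * 2.113384 * 0.801070 = 0.5587 m/s


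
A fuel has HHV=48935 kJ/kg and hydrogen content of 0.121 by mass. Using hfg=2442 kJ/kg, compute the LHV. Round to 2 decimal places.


LHV = HHV - hfg * 9 * H
Water correction = 2442 * 9 * 0.121 = 2659.338 kJ/kg
LHV = 48935 - 2659.338 = 46275.66 kJ/kg


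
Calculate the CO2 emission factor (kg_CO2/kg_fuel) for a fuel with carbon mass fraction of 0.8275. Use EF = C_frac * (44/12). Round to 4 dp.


EF = C_frac * (M_CO2 / M_C)
EF = 0.8275 * (44/12)
EF = 0.8275 * 3.666667 = 3.0342 kg_CO2/kg_fuel


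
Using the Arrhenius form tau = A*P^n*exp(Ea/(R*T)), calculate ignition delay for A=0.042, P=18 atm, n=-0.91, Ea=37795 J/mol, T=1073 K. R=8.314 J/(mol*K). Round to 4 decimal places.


tau = A * P^n * exp(Ea/(R*T))
P^n = 18^(-0.91) = 0.07206129
Ea/(R*T) = 37795/(8.314*1073) = 4.236670
exp(Ea/(R*T)) = 69.177088
tau = 0.042 * 0.07206129 * 69.177088 = 0.2094 ms


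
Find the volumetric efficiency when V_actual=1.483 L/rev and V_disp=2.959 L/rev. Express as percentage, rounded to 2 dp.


eta_v = (V_actual / V_disp) * 100
Ratio = 1.483 / 2.959 = 0.5012
eta_v = 0.5012 * 100 = 50.12%


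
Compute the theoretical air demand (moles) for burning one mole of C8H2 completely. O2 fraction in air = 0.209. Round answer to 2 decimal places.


Balanced combustion: C8H2 + 8.5 O2 -> 8 CO2 + 1 H2O
O2 needed = C + H/4 = 8 + 2/4 = 8.50 moles
Air moles = O2 / 0.209 = 8.50 / 0.209 = 40.67 moles air


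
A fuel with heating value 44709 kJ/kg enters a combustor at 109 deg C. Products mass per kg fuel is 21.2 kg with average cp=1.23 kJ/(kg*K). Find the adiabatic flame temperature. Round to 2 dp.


T_ad = T_in + Hc / (m_p * cp)
Denominator = 21.2 * 1.23 = 26.0760
Temperature rise = 44709 / 26.0760 = 1714.57 K
T_ad = 109 + 1714.57 = 1823.57 deg C


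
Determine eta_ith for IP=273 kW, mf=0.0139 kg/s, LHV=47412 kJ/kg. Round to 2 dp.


eta_ith = (IP / (mf * LHV)) * 100
Denominator = 0.0139 * 47412 = 659.0268 kW
eta_ith = (273 / 659.0268) * 100 = 41.42%


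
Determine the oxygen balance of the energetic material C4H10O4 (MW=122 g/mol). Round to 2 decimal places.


OB = -1600 * (2C + H/2 - O) / MW
Inner = 2*4 + 10/2 - 4 = 9.00
OB = -1600 * 9.00 / 122 = -118.03%


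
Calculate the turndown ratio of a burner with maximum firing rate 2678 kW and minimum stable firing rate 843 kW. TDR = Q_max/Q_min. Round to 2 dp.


TDR = Q_max / Q_min
TDR = 2678 / 843 = 3.18


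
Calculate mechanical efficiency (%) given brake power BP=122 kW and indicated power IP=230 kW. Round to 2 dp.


eta_mech = (BP / IP) * 100
Ratio = 122 / 230 = 0.5304
eta_mech = 0.5304 * 100 = 53.04%


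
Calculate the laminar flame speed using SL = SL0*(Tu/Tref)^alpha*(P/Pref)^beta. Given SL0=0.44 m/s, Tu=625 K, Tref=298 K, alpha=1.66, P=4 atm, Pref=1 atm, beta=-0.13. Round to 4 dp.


SL = SL0 * (Tu/Tref)^alpha * (P/Pref)^beta
T ratio = 625/298 = 2.09731544
(T ratio)^alpha = 2.09731544^1.66 = 3.419494
(P/Pref)^beta = 4^(-0.13) = 0.835088
SL = 0.44 * 3.419494 * 0.835088 = 1.2565 m/s


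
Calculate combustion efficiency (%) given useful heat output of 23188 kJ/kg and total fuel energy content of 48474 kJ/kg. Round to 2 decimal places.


Efficiency = (Q_useful / Q_fuel) * 100
Efficiency = (23188 / 48474) * 100
Efficiency = 0.4784 * 100 = 47.84%


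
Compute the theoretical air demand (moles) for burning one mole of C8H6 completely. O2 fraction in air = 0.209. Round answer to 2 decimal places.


Balanced combustion: C8H6 + 9.5 O2 -> 8 CO2 + 3 H2O
O2 needed = C + H/4 = 8 + 6/4 = 9.50 moles
Air moles = O2 / 0.209 = 9.50 / 0.209 = 45.45 moles air


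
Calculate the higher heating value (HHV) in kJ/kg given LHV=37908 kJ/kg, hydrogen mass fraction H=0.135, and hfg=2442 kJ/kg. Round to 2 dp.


HHV = LHV + hfg * 9 * H
Water addition = 2442 * 9 * 0.135 = 2967.030 kJ/kg
HHV = 37908 + 2967.030 = 40875.03 kJ/kg


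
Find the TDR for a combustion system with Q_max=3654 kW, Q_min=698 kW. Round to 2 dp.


TDR = Q_max / Q_min
TDR = 3654 / 698 = 5.23


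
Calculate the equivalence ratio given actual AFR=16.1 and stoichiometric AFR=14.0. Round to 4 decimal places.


phi = AFR_stoich / AFR_actual
phi = 14.0 / 16.1 = 0.8696


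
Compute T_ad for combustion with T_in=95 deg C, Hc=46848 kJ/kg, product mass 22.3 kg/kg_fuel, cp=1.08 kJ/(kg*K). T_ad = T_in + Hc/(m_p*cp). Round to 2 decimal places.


T_ad = T_in + Hc / (m_p * cp)
Denominator = 22.3 * 1.08 = 24.0840
Temperature rise = 46848 / 24.0840 = 1945.19 K
T_ad = 95 + 1945.19 = 2040.19 deg C


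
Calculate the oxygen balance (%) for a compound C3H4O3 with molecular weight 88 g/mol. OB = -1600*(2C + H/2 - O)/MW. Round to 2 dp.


OB = -1600 * (2C + H/2 - O) / MW
Inner = 2*3 + 4/2 - 3 = 5.00
OB = -1600 * 5.00 / 88 = -90.91%


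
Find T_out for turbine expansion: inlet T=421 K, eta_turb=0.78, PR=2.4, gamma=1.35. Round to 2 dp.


T_out = T_in * (1 - eta * (1 - PR^(-(gamma-1)/gamma)))
Exponent = -(1.35-1)/1.35 = -0.25925926
PR^exp = 2.4^(-0.25925926) = 0.79694200
Factor = 1 - 0.78*(1 - 0.79694200) = 0.84161476
T_out = 421 * 0.84161476 = 354.32 K


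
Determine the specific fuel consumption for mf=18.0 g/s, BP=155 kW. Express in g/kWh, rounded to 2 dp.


SFC = (mf / BP) * 3600
Rate = 18.0 / 155 = 0.116129 g/(s*kW)
SFC = 0.116129 * 3600 = 418.06 g/kWh


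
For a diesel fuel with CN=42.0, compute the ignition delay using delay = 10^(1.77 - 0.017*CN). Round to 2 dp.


delay = 10^(1.77 - 0.017*CN)
Exponent = 1.77 - 0.017*42.0 = 1.0560
delay = 10^1.0560 = 11.38 ms


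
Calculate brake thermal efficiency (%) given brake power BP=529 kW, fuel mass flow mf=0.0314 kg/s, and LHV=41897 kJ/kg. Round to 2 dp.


eta_BTE = (BP / (mf * LHV)) * 100
Denominator = 0.0314 * 41897 = 1315.5658 kW
eta_BTE = (529 / 1315.5658) * 100 = 40.21%


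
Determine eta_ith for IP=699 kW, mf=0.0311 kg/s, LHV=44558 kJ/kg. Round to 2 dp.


eta_ith = (IP / (mf * LHV)) * 100
Denominator = 0.0311 * 44558 = 1385.7538 kW
eta_ith = (699 / 1385.7538) * 100 = 50.44%


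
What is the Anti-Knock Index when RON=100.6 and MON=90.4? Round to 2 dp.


AKI = (RON + MON) / 2
AKI = (100.6 + 90.4) / 2
AKI = 191.0 / 2 = 95.50


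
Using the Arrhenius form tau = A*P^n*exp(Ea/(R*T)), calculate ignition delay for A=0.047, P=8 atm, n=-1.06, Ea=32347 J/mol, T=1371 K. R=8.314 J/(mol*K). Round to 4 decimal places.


tau = A * P^n * exp(Ea/(R*T))
P^n = 8^(-1.06) = 0.11033787
Ea/(R*T) = 32347/(8.314*1371) = 2.837831
exp(Ea/(R*T)) = 17.078682
tau = 0.047 * 0.11033787 * 17.078682 = 0.0886 ms


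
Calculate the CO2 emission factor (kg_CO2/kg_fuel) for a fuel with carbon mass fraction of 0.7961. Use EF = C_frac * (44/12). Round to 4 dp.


EF = C_frac * (M_CO2 / M_C)
EF = 0.7961 * (44/12)
EF = 0.7961 * 3.666667 = 2.9190 kg_CO2/kg_fuel


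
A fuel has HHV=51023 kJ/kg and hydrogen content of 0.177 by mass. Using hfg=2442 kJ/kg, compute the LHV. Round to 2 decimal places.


LHV = HHV - hfg * 9 * H
Water correction = 2442 * 9 * 0.177 = 3890.106 kJ/kg
LHV = 51023 - 3890.106 = 47132.89 kJ/kg


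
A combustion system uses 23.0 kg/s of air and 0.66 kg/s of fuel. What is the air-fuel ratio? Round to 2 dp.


AFR = m_air / m_fuel
AFR = 23.0 / 0.66 = 34.85


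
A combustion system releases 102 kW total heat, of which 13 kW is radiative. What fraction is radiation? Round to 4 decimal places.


f_rad = Q_rad / Q_total
f_rad = 13 / 102 = 0.1275


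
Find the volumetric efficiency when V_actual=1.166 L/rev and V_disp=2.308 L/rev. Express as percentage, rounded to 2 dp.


eta_v = (V_actual / V_disp) * 100
Ratio = 1.166 / 2.308 = 0.5052
eta_v = 0.5052 * 100 = 50.52%


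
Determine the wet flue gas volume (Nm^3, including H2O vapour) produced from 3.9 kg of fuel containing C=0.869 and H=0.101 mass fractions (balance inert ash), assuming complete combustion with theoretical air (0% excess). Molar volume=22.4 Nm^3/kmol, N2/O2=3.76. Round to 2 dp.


Per kg fuel: CO2 = (C/12 kmol)*22.4 = (0.869/12)*22.4 = 1.62213 Nm^3
Per kg fuel: H2O = (H/2 kmol)*22.4 = (0.101/2)*22.4 = 1.13120 Nm^3
O2 needed per kg fuel = C/12 + H/4 = 0.869/12 + 0.101/4 = 0.09766667 kmol
Per kg fuel: N2 = O2*3.76*22.4 = 0.09766667*3.76*22.4 = 8.22588 Nm^3
Total per kg = 1.62213 + 1.13120 + 8.22588 = 10.97921 Nm^3
Total = 10.97921 * 3.9 = 42.82 Nm^3


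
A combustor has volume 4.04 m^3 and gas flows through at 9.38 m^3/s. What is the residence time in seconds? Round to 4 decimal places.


tau = V / Q_flow
tau = 4.04 / 9.38 = 0.4307 s


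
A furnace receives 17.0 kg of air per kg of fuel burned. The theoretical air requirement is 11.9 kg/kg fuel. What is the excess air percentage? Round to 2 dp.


Excess air = actual - stoichiometric = 17.0 - 11.9 = 5.10 kg/kg fuel
Excess air % = (excess / stoich) * 100 = (5.10 / 11.9) * 100 = 42.86%


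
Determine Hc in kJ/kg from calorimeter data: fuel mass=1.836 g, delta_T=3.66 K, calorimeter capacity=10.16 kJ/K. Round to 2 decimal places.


Hc = C_cal * delta_T / m_fuel
Q_released = 10.16 * 3.66 = 37.1856 kJ
m_fuel = 1.836 g = 1.836/1000 kg = 0.001836 kg
Hc = 37.1856 / 0.001836 = 20253.59 kJ/kg


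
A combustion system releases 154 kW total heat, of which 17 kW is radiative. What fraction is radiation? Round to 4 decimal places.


f_rad = Q_rad / Q_total
f_rad = 17 / 154 = 0.1104


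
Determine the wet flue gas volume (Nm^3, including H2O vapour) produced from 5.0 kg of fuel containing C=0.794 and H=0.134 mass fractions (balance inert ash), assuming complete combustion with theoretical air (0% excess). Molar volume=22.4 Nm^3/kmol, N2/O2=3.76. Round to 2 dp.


Per kg fuel: CO2 = (C/12 kmol)*22.4 = (0.794/12)*22.4 = 1.48213 Nm^3
Per kg fuel: H2O = (H/2 kmol)*22.4 = (0.134/2)*22.4 = 1.50080 Nm^3
O2 needed per kg fuel = C/12 + H/4 = 0.794/12 + 0.134/4 = 0.09966667 kmol
Per kg fuel: N2 = O2*3.76*22.4 = 0.09966667*3.76*22.4 = 8.39433 Nm^3
Total per kg = 1.48213 + 1.50080 + 8.39433 = 11.37726 Nm^3
Total = 11.37726 * 5.0 = 56.89 Nm^3


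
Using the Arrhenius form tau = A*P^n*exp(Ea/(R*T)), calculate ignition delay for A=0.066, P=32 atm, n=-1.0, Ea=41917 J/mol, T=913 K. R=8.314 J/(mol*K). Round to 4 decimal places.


tau = A * P^n * exp(Ea/(R*T))
P^n = 32^(-1.0) = 0.03125000
Ea/(R*T) = 41917/(8.314*913) = 5.522165
exp(Ea/(R*T)) = 250.176133
tau = 0.066 * 0.03125000 * 250.176133 = 0.5160 ms


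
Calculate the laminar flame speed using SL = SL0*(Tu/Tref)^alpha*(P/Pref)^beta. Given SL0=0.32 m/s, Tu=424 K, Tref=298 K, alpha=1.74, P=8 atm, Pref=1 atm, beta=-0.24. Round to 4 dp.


SL = SL0 * (Tu/Tref)^alpha * (P/Pref)^beta
T ratio = 424/298 = 1.42281879
(T ratio)^alpha = 1.42281879^1.74 = 1.847057
(P/Pref)^beta = 8^(-0.24) = 0.607097
SL = 0.32 * 1.847057 * 0.607097 = 0.3588 m/s


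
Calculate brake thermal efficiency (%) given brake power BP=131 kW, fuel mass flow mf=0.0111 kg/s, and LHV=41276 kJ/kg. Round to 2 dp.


eta_BTE = (BP / (mf * LHV)) * 100
Denominator = 0.0111 * 41276 = 458.1636 kW
eta_BTE = (131 / 458.1636) * 100 = 28.59%


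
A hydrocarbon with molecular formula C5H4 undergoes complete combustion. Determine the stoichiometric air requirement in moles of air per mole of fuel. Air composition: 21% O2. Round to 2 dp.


Balanced combustion: C5H4 + 6 O2 -> 5 CO2 + 2 H2O
O2 needed = C + H/4 = 5 + 4/4 = 6.00 moles
Air moles = O2 / 0.21 = 6.00 / 0.21 = 28.57 moles air
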